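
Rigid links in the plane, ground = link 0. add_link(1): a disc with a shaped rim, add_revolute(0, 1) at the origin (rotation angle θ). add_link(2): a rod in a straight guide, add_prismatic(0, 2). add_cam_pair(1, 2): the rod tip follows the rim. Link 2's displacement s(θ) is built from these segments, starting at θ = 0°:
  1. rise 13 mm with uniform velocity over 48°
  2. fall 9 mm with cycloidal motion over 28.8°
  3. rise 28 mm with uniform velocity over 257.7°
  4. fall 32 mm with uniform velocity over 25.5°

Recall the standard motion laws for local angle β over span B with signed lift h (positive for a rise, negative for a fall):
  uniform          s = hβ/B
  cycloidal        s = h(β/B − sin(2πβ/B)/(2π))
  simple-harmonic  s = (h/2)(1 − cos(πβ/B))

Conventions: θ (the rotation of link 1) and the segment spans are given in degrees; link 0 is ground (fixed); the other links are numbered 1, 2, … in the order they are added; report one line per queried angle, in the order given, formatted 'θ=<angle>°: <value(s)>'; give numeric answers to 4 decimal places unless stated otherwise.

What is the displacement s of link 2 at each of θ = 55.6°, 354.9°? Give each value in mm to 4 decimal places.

segment 1 (0° to 48°, uniform, h = 13) is passed completely: s = 0.0000 + (13) = 13.0000
θ = 55.6° falls in segment 2 (48° to 76.8°, cycloidal, h = -9): β = 55.6 − 48 = 7.6°, B = 28.8°; Δs = -9·(0.2639 − sin(2π·0.2639)/(2π)) = -0.9481; s = 13.0000 − 0.9481 = 12.0519
segment 2 (48° to 76.8°, cycloidal, h = -9) is passed completely: s = 13.0000 + (-9) = 4.0000
segment 3 (76.8° to 334.5°, uniform, h = 28) is passed completely: s = 4.0000 + (28) = 32.0000
θ = 354.9° falls in segment 4 (334.5° to 360°, uniform, h = -32): β = 354.9 − 334.5 = 20.4°, B = 25.5°; Δs = -32·20.4/25.5 = -25.6000; s = 32.0000 − 25.6000 = 6.4000

θ=55.6°: 12.0519
θ=354.9°: 6.4000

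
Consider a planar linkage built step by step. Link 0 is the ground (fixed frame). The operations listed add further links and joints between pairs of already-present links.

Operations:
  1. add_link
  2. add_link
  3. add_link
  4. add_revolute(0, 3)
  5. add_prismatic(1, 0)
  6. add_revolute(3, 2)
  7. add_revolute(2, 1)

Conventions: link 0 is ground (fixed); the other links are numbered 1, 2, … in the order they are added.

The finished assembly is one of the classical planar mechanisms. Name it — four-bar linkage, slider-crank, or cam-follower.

links: 4 (incl. ground); joints: 3 revolute, 1 prismatic, 0 higher (cam) pair, forming one closed loop
4 links, 3 revolutes + 1 prismatic in one loop → slider-crank

slider-crank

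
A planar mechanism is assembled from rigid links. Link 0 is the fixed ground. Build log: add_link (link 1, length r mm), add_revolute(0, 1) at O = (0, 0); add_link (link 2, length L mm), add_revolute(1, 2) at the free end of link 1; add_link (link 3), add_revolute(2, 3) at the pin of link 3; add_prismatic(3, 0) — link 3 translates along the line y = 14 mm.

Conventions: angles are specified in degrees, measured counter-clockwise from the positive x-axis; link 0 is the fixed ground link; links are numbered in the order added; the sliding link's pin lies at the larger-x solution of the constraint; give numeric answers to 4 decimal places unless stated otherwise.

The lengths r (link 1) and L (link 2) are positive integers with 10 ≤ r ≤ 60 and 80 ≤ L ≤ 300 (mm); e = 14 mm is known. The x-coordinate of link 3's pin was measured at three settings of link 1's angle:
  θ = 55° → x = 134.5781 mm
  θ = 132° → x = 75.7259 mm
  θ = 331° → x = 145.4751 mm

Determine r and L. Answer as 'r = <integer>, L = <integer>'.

constraint per measurement: (x − r cos θ)² + (r sin θ − e)² = L²
subtracting the θ₁ and θ₂ equations cancels the r² and L² terms:
r = (x₁² − x₂²) / (2[(x₁cos θ₁ + e sin θ₁) − (x₂cos θ₂ + e sin θ₂)]) = 48.0000 → r = 48
L² = (x₁ − r cos θ₁)² + (r sin θ₁ − e)² = 12100.0053 → L = 110.0000 → L = 110
check at θ₃=331°: x = 145.4751 (printed 145.4751) ✓

r = 48, L = 110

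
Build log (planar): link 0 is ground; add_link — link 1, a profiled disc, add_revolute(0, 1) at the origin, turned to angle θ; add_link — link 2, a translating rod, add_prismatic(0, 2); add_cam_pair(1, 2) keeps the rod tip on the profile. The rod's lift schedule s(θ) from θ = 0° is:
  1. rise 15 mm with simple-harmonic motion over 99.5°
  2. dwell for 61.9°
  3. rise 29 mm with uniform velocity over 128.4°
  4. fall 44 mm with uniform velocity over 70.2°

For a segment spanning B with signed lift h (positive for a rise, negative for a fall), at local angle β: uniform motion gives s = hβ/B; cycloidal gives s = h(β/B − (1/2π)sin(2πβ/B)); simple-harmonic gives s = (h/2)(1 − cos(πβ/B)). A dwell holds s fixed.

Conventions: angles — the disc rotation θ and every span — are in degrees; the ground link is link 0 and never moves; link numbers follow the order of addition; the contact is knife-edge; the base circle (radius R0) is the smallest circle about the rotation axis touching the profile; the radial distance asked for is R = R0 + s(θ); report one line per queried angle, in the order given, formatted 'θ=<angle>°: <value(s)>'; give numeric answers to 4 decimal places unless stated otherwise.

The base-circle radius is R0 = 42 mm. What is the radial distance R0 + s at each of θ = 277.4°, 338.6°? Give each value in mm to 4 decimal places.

seg 1 [0°–99.5°] simple-harmonic, h=15: full span → s += 15 → s = 15.0000
seg 2 [99.5°–161.4°] dwell: s stays 15.0000
seg 3 [161.4°–289.8°] uniform, h=29: θ=277.4° here. β=116, B=128.4. 29·116/128.4 = 26.1994 → s = 41.1994
seg 3 [161.4°–289.8°] uniform, h=29: full span → s += 29 → s = 44.0000
seg 4 [289.8°–360°] uniform, h=-44: θ=338.6° here. β=48.8, B=70.2. -44·48.8/70.2 = -30.5869 → s = 13.4131
θ=277.4°: R = R0 + s = 42 + 41.1994 = 83.1994
θ=338.6°: R = R0 + s = 42 + 13.4131 = 55.4131

θ=277.4°: 83.1994
θ=338.6°: 55.4131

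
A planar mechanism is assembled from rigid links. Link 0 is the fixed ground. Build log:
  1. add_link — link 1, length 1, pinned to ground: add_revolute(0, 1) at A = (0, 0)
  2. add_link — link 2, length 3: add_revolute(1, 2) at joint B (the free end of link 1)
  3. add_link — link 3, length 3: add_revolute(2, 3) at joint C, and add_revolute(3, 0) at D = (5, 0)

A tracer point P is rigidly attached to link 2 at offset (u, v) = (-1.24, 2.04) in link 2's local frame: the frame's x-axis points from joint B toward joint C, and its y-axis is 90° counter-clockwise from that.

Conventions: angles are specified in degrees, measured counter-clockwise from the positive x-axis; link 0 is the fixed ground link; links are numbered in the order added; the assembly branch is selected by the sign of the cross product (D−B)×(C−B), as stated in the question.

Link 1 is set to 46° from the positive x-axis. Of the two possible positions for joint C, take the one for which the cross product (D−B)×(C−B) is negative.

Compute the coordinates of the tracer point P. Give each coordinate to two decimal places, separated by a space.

A=(0,0), D=(5.00,0)
B = A + 1.00·(cos46°, sin46°) = (0.6947, 0.7193)
|BD| = 4.3650
circle(B,3.00) ∩ circle(D,3.00): a=2.1825, h=2.0583
  candidates: C₊=(3.1865,2.3898) cross=8.985; C₋=(2.5081,-1.6705) cross=-8.985
  branch - wants cross < 0 → take C=(2.5081,-1.6705) (cross=-8.985)
ex = (C−B)/|BC| = (0.6045,-0.7966); ey = (0.7966,0.6045)
P = B + -1.24·ex + 2.04·ey = (1.5702,2.9403)

1.57 2.94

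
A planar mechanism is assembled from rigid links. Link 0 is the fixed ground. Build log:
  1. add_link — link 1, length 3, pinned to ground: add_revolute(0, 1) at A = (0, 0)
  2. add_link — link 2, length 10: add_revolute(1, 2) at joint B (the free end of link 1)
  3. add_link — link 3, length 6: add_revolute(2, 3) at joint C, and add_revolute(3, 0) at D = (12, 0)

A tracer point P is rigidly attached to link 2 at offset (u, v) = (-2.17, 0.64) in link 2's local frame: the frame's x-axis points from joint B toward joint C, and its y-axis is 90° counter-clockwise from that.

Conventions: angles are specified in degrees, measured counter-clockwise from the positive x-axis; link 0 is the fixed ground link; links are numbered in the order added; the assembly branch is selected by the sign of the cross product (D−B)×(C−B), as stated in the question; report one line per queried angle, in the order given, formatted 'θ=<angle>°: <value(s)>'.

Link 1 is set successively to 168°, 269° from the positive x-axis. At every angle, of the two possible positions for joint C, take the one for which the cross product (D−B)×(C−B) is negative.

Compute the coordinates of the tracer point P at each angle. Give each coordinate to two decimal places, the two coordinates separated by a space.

A=(0,0), D=(12.00,0)
θ=168°: B = A + 3.00·(cos168°, sin168°) = (-2.9344, 0.6237)
θ=168°: |BD| = 14.9475
θ=168°: circle(B,10.00) ∩ circle(D,6.00): a=9.6146, h=2.7496
θ=168°:   candidates: C₊=(6.7865,2.9697) cross=41.099; C₋=(6.5570,-2.5246) cross=-41.099
θ=168°:   branch - wants cross < 0 → take C=(6.5570,-2.5246) (cross=-41.099)
θ=168°: ex = (C−B)/|BC| = (0.9491,-0.3148); ey = (0.3148,0.9491)
θ=168°: P = B + -2.17·ex + 0.64·ey = (-4.7926,1.9144)
θ=269°: B = A + 3.00·(cos269°, sin269°) = (-0.0524, -2.9995)
θ=269°: |BD| = 12.4200
θ=269°: circle(B,10.00) ∩ circle(D,6.00): a=8.7865, h=4.7747
θ=269°:   candidates: C₊=(7.3209,3.7558) cross=59.302; C₋=(9.6272,-5.5109) cross=-59.302
θ=269°:   branch - wants cross < 0 → take C=(9.6272,-5.5109) (cross=-59.302)
θ=269°: ex = (C−B)/|BC| = (0.9680,-0.2511); ey = (0.2511,0.9680)
θ=269°: P = B + -2.17·ex + 0.64·ey = (-1.9921,-1.8351)

θ=168°: -4.79 1.91
θ=269°: -1.99 -1.84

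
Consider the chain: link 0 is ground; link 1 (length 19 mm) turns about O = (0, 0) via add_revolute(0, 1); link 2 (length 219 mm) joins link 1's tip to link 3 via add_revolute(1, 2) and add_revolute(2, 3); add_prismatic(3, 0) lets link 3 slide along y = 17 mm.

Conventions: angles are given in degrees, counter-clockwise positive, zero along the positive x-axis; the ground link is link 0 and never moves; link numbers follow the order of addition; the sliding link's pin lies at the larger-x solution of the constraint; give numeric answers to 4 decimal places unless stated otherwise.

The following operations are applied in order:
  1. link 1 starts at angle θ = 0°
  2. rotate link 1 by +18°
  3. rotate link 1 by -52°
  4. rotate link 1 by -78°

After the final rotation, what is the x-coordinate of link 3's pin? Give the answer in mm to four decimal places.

geometry: r = 19 mm, L = 219 mm, e = 17 mm; θ starts at 0°
rotate link 1 by +18°: θ ← 0° +18° = 18°
rotate link 1 by -52°: θ ← 18° -52° = -34°
rotate link 1 by -78°: θ ← -34° -78° = -112°
crank pin P = (r cos θ, r sin θ) = (-7.117525, -17.616493)
h = r sin θ − e = -17.616493 − 17 = -34.616493
x = r cos θ + √(L² − h²) = -7.117525 + 216.246846 = 209.129321

209.1293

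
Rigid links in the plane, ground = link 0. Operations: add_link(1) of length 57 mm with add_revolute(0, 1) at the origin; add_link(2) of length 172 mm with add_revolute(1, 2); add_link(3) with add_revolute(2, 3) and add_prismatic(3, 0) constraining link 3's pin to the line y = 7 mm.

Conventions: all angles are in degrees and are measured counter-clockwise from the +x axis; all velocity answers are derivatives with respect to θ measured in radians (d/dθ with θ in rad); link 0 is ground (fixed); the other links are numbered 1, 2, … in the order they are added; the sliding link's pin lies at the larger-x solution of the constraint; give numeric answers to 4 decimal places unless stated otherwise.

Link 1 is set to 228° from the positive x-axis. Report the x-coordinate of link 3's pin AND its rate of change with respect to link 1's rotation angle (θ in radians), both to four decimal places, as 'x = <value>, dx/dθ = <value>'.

geometry: r = 57 mm, L = 172 mm, e = 7 mm
crank pin P = (r cos θ, r sin θ) = (-38.140445, -42.359255)
h = r sin θ − e = -42.359255 − 7 = -49.359255
x = r cos θ + √(L² − h²) = -38.140445 + 164.765482 = 126.625037
dx/dθ = −r sin θ − h·r cos θ/√(L² − h²) (θ in radians; h = -49.359255) = 30.933416

x = 126.6250, dx/dθ = 30.9334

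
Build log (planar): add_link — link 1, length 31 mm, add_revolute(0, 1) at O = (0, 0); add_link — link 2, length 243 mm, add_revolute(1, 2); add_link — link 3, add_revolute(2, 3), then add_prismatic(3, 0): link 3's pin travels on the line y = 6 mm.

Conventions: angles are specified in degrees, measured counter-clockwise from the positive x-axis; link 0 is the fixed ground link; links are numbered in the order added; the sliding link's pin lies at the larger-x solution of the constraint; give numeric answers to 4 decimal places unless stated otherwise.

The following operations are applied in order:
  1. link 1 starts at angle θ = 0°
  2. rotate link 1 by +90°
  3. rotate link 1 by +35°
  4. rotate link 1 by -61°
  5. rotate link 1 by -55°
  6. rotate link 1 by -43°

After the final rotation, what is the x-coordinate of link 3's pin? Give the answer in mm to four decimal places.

geometry: r = 31 mm, L = 243 mm, e = 6 mm; θ starts at 0°
rotate link 1 by +90°: θ ← 0° +90° = 90°
rotate link 1 by +35°: θ ← 90° +35° = 125°
rotate link 1 by -61°: θ ← 125° -61° = 64°
rotate link 1 by -55°: θ ← 64° -55° = 9°
rotate link 1 by -43°: θ ← 9° -43° = -34°
crank pin P = (r cos θ, r sin θ) = (25.700165, -17.334980)
h = r sin θ − e = -17.334980 − 6 = -23.334980
x = r cos θ + √(L² − h²) = 25.700165 + 241.876991 = 267.577156

267.5772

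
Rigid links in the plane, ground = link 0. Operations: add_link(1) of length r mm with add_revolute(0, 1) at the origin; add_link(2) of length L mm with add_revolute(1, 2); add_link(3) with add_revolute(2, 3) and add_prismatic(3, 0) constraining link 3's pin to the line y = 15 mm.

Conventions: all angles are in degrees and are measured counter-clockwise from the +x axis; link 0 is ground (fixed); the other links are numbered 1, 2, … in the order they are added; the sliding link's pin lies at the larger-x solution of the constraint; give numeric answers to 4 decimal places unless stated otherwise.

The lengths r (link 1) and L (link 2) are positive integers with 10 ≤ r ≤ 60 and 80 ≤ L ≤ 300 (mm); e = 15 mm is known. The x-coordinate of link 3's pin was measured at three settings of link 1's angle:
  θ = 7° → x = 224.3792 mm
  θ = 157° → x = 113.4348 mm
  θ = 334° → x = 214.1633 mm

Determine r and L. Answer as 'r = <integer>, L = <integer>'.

constraint per measurement: (x − r cos θ)² + (r sin θ − e)² = L²
subtracting the θ₁ and θ₂ equations cancels the r² and L² terms:
r = (x₁² − x₂²) / (2[(x₁cos θ₁ + e sin θ₁) − (x₂cos θ₂ + e sin θ₂)]) = 58.0000 → r = 58
L² = (x₁ − r cos θ₁)² + (r sin θ₁ − e)² = 27888.9942 → L = 167.0000 → L = 167
check at θ₃=334°: x = 214.1633 (printed 214.1633) ✓

r = 58, L = 167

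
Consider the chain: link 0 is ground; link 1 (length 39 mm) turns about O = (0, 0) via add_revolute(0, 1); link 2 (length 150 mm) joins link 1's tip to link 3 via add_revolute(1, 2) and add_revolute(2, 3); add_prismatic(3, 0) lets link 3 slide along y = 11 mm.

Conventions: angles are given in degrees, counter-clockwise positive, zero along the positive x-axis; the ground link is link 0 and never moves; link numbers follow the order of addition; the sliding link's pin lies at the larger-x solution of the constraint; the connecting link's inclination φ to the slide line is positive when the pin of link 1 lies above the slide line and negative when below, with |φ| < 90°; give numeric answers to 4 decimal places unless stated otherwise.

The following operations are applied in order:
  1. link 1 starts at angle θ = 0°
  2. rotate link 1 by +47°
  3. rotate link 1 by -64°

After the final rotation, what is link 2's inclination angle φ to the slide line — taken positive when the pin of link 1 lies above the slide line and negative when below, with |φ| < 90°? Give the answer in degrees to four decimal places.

geometry: r = 39 mm, L = 150 mm, e = 11 mm; θ starts at 0°
rotate link 1 by +47°: θ ← 0° +47° = 47°
rotate link 1 by -64°: θ ← 47° -64° = -17°
h = r sin θ − e = -11.402496 − 11 = -22.402496
sin φ = h / L = -22.402496 / 150 = -0.14934998
φ = arcsin(-0.14934998) = -8.589259°

-8.5893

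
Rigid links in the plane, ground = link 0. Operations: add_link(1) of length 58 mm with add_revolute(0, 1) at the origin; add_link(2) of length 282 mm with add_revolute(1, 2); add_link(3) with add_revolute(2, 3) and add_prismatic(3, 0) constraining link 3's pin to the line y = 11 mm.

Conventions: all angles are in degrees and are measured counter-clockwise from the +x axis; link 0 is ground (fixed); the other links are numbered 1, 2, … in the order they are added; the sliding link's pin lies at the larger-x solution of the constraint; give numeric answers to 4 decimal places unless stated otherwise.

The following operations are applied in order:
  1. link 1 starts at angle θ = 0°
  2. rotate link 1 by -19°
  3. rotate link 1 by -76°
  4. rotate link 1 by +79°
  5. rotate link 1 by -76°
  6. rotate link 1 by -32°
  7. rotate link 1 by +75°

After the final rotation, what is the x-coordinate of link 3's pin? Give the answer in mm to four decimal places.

geometry: r = 58 mm, L = 282 mm, e = 11 mm; θ starts at 0°
rotate link 1 by -19°: θ ← 0° -19° = -19°
rotate link 1 by -76°: θ ← -19° -76° = -95°
rotate link 1 by +79°: θ ← -95° +79° = -16°
rotate link 1 by -76°: θ ← -16° -76° = -92°
rotate link 1 by -32°: θ ← -92° -32° = -124°
rotate link 1 by +75°: θ ← -124° +75° = -49°
crank pin P = (r cos θ, r sin θ) = (38.051424, -43.773156)
h = r sin θ − e = -43.773156 − 11 = -54.773156
x = r cos θ + √(L² − h²) = 38.051424 + 276.629538 = 314.680962

314.6810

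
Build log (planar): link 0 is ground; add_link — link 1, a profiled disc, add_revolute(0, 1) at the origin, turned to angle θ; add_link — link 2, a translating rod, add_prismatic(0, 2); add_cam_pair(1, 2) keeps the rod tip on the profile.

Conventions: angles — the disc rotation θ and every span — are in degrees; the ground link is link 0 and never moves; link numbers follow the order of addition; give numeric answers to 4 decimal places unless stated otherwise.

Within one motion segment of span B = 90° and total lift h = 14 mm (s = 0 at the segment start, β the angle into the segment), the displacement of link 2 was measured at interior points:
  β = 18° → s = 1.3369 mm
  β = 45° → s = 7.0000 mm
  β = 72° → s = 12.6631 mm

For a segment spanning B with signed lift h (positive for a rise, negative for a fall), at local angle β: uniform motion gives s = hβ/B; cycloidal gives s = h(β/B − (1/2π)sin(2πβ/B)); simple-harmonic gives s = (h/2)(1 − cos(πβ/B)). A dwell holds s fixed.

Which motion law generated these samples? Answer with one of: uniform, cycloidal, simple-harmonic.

candidates at β/B = r: uniform s = h·r (linear in β); cycloidal s = h·(r − sin(2πr)/(2π)); simple-harmonic s = (h/2)(1 − cos(πr))
β=18°: printed 1.3369 | uniform 2.8000, cycloidal 0.6809, simple-harmonic 1.3369
β=45°: printed 7.0000 | uniform 7.0000, cycloidal 7.0000, simple-harmonic 7.0000
β=72°: printed 12.6631 | uniform 11.2000, cycloidal 13.3191, simple-harmonic 12.6631
only one law matches every sample → simple-harmonic

simple-harmonic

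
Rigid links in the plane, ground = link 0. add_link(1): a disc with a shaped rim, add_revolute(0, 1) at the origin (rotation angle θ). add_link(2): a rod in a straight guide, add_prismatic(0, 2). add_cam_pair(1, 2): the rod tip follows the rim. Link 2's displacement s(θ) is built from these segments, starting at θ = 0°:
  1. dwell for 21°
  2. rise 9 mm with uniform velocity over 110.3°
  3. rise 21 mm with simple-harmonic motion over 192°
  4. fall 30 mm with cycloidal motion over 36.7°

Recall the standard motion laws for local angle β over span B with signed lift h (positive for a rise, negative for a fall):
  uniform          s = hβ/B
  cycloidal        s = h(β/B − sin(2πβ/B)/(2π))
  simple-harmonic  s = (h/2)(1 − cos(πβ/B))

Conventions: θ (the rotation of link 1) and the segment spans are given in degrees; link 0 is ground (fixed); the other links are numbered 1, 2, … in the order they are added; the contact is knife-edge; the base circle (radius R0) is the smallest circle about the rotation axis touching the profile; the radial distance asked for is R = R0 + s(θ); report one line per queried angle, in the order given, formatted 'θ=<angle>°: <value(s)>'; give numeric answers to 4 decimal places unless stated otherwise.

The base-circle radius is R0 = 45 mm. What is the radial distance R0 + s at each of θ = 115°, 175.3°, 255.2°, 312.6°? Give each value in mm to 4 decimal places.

segment 1 (0° to 21°, dwell): s unchanged at 0.0000
θ = 115° falls in segment 2 (21° to 131.3°, uniform, h = 9): β = 115 − 21 = 94°, B = 110.3°; Δs = 9·94/110.3 = 7.6700; s = 0.0000 + 7.6700 = 7.6700
segment 2 (21° to 131.3°, uniform, h = 9) is passed completely: s = 0.0000 + (9) = 9.0000
θ = 175.3° falls in segment 3 (131.3° to 323.3°, simple-harmonic, h = 21): β = 175.3 − 131.3 = 44°, B = 192°; Δs = 21/2·(1 − cos(π·0.2292)) = 2.6057; s = 9.0000 + 2.6057 = 11.6057
θ = 255.2° falls in segment 3 (131.3° to 323.3°, simple-harmonic, h = 21): β = 255.2 − 131.3 = 123.9°, B = 192°; Δs = 21/2·(1 − cos(π·0.6453)) = 15.1286; s = 9.0000 + 15.1286 = 24.1286
θ = 312.6° falls in segment 3 (131.3° to 323.3°, simple-harmonic, h = 21): β = 312.6 − 131.3 = 181.3°, B = 192°; Δs = 21/2·(1 − cos(π·0.9443)) = 20.8395; s = 9.0000 + 20.8395 = 29.8395
θ=115°: R = R0 + s = 45 + 7.6700 = 52.6700
θ=175.3°: R = R0 + s = 45 + 11.6057 = 56.6057
θ=255.2°: R = R0 + s = 45 + 24.1286 = 69.1286
θ=312.6°: R = R0 + s = 45 + 29.8395 = 74.8395

θ=115°: 52.6700
θ=175.3°: 56.6057
θ=255.2°: 69.1286
θ=312.6°: 74.8395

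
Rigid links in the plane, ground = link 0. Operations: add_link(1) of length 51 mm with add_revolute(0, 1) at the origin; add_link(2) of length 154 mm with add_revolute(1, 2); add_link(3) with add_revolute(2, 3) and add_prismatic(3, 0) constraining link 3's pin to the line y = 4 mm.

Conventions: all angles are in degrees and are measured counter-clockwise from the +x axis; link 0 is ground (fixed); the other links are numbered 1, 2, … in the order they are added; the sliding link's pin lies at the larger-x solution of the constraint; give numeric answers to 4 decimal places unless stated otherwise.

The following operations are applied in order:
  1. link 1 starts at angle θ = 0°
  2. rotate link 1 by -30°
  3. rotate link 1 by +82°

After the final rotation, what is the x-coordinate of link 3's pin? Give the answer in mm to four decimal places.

geometry: r = 51 mm, L = 154 mm, e = 4 mm; θ starts at 0°
rotate link 1 by -30°: θ ← 0° -30° = -30°
rotate link 1 by +82°: θ ← -30° +82° = 52°
crank pin P = (r cos θ, r sin θ) = (31.398735, 40.188548)
h = r sin θ − e = 40.188548 − 4 = 36.188548
x = r cos θ + √(L² − h²) = 31.398735 + 149.687638 = 181.086373

181.0864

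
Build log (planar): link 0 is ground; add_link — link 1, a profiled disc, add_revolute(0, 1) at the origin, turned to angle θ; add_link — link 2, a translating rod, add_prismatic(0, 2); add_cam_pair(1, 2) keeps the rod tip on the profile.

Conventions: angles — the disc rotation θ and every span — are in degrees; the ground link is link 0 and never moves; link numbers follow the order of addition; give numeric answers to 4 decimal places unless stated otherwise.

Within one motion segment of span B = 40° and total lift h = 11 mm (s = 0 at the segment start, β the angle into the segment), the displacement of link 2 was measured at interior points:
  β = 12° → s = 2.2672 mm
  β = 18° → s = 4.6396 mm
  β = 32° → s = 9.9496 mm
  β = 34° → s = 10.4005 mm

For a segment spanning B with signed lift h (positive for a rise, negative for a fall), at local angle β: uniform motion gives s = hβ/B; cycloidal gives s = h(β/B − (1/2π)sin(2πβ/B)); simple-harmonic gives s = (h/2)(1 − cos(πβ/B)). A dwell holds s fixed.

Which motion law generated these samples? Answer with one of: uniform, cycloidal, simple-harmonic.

candidates at β/B = r: uniform s = h·r (linear in β); cycloidal s = h·(r − sin(2πr)/(2π)); simple-harmonic s = (h/2)(1 − cos(πr))
β=12°: printed 2.2672 | uniform 3.3000, cycloidal 1.6350, simple-harmonic 2.2672
β=18°: printed 4.6396 | uniform 4.9500, cycloidal 4.4090, simple-harmonic 4.6396
β=32°: printed 9.9496 | uniform 8.8000, cycloidal 10.4650, simple-harmonic 9.9496
β=34°: printed 10.4005 | uniform 9.3500, cycloidal 10.7663, simple-harmonic 10.4005
only one law matches every sample → simple-harmonic

simple-harmonic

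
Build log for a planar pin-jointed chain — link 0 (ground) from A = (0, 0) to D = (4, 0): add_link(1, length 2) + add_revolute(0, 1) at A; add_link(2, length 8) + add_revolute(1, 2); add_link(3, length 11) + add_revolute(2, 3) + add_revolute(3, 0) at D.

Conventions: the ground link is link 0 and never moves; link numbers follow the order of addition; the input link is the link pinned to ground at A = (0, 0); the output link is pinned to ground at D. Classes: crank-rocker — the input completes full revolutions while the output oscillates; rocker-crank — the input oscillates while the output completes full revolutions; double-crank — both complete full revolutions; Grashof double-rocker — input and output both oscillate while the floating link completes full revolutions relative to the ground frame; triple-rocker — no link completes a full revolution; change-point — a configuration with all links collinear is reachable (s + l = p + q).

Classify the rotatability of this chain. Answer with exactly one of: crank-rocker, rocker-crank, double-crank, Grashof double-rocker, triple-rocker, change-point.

lengths: ground=4, input=2, coupler=8, output=11
sorted: s=2 (shortest), l=11 (longest), p+q=12
s + l = 13 vs p + q = 12
s + l > p + q → non-Grashof → no link fully rotates → triple-rocker

triple-rocker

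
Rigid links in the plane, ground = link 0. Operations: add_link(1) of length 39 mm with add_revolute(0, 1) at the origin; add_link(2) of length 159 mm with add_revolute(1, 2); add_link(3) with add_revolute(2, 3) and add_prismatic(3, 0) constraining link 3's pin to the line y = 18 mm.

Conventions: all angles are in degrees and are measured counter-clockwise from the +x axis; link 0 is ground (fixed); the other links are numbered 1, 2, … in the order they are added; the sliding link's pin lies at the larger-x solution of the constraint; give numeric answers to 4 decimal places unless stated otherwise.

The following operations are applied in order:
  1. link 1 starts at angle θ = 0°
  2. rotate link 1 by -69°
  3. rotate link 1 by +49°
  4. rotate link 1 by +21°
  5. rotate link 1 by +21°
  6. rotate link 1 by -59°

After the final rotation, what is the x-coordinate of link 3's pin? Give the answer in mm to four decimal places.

geometry: r = 39 mm, L = 159 mm, e = 18 mm; θ starts at 0°
rotate link 1 by -69°: θ ← 0° -69° = -69°
rotate link 1 by +49°: θ ← -69° +49° = -20°
rotate link 1 by +21°: θ ← -20° +21° = 1°
rotate link 1 by +21°: θ ← 1° +21° = 22°
rotate link 1 by -59°: θ ← 22° -59° = -37°
crank pin P = (r cos θ, r sin θ) = (31.146785, -23.470786)
h = r sin θ − e = -23.470786 − 18 = -41.470786
x = r cos θ + √(L² − h²) = 31.146785 + 153.496495 = 184.643280

184.6433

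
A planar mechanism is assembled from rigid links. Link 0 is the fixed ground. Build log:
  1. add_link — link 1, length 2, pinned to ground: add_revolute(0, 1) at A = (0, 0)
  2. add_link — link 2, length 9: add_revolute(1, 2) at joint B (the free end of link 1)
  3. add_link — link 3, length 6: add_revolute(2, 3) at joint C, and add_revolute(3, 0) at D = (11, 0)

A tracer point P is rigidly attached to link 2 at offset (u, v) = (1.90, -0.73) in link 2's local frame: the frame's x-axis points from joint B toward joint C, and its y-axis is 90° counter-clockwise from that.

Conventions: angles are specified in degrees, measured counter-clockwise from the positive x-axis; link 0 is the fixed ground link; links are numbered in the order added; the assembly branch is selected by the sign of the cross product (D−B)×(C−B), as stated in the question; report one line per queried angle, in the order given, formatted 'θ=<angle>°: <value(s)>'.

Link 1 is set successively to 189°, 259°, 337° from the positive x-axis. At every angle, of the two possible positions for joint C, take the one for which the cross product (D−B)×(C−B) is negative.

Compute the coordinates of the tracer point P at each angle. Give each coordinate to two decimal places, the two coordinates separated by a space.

A=(0,0), D=(11.00,0)
θ=189°: B = A + 2.00·(cos189°, sin189°) = (-1.9754, -0.3129)
θ=189°: |BD| = 12.9791
θ=189°: circle(B,9.00) ∩ circle(D,6.00): a=8.2231, h=3.6579
θ=189°:   candidates: C₊=(6.1572,3.5422) cross=47.476; C₋=(6.3335,-3.7715) cross=-47.476
θ=189°:   branch - wants cross < 0 → take C=(6.3335,-3.7715) (cross=-47.476)
θ=189°: ex = (C−B)/|BC| = (0.9232,-0.3843); ey = (0.3843,0.9232)
θ=189°: P = B + 1.90·ex + -0.73·ey = (-0.5018,-1.7170)
θ=259°: B = A + 2.00·(cos259°, sin259°) = (-0.3816, -1.9633)
θ=259°: |BD| = 11.5497
θ=259°: circle(B,9.00) ∩ circle(D,6.00): a=7.7230, h=4.6213
θ=259°:   candidates: C₊=(6.4434,3.9035) cross=53.374; C₋=(8.0145,-5.2045) cross=-53.374
θ=259°:   branch - wants cross < 0 → take C=(8.0145,-5.2045) (cross=-53.374)
θ=259°: ex = (C−B)/|BC| = (0.9329,-0.3601); ey = (0.3601,0.9329)
θ=259°: P = B + 1.90·ex + -0.73·ey = (1.1280,-3.3285)
θ=337°: B = A + 2.00·(cos337°, sin337°) = (1.8410, -0.7815)
θ=337°: |BD| = 9.1923
θ=337°: circle(B,9.00) ∩ circle(D,6.00): a=7.0438, h=5.6022
θ=337°:   candidates: C₊=(8.3831,5.3992) cross=51.497; C₋=(9.3356,-5.7645) cross=-51.497
θ=337°:   branch - wants cross < 0 → take C=(9.3356,-5.7645) (cross=-51.497)
θ=337°: ex = (C−B)/|BC| = (0.8327,-0.5537); ey = (0.5537,0.8327)
θ=337°: P = B + 1.90·ex + -0.73·ey = (3.0190,-2.4413)

θ=189°: -0.50 -1.72
θ=259°: 1.13 -3.33
θ=337°: 3.02 -2.44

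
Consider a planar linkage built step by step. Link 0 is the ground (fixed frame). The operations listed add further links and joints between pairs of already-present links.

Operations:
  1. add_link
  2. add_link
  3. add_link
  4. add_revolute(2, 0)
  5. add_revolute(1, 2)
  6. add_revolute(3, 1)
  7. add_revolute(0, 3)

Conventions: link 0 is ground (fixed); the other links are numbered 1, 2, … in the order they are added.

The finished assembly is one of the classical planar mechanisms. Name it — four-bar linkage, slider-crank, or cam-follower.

links: 4 (incl. ground); joints: 4 revolute, 0 prismatic, 0 higher (cam) pair, forming one closed loop
4 links in a single 4R loop → four-bar linkage

four-bar linkage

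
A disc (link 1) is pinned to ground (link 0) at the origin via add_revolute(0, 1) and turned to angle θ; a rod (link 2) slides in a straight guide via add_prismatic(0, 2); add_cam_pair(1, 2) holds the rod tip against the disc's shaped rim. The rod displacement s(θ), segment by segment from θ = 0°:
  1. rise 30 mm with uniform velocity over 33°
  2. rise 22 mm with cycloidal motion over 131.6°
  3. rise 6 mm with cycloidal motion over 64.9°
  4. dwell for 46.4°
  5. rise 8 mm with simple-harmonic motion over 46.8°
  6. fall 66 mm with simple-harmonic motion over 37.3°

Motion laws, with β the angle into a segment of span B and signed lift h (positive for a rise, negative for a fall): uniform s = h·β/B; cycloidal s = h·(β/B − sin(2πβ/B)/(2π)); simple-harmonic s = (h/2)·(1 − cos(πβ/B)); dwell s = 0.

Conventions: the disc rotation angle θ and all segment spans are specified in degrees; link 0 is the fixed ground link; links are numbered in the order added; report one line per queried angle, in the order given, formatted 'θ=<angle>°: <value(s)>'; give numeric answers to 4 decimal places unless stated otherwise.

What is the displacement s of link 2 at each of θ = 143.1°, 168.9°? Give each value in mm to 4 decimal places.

segment 1 (0° to 33°, uniform, h = 30) is passed completely: s = 0.0000 + (30) = 30.0000
θ = 143.1° falls in segment 2 (33° to 164.6°, cycloidal, h = 22): β = 143.1 − 33 = 110.1°, B = 131.6°; Δs = 22·(0.8366 − sin(2π·0.8366)/(2π)) = 21.4012; s = 30.0000 + 21.4012 = 51.4012
segment 2 (33° to 164.6°, cycloidal, h = 22) is passed completely: s = 30.0000 + (22) = 52.0000
θ = 168.9° falls in segment 3 (164.6° to 229.5°, cycloidal, h = 6): β = 168.9 − 164.6 = 4.3°, B = 64.9°; Δs = 6·(0.0663 − sin(2π·0.0663)/(2π)) = 0.0114; s = 52.0000 + 0.0114 = 52.0114

θ=143.1°: 51.4012
θ=168.9°: 52.0114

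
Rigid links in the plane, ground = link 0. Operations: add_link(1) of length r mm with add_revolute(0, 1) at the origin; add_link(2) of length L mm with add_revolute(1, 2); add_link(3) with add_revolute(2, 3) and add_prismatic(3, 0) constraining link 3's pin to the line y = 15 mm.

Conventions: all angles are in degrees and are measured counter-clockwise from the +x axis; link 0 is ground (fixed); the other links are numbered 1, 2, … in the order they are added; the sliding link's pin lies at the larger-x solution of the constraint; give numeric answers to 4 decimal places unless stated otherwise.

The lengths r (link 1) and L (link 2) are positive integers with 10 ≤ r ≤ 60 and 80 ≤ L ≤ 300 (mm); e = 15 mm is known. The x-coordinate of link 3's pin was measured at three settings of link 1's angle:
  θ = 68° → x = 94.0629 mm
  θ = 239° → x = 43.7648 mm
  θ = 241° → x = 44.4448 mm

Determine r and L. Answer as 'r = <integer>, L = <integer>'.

constraint per measurement: (x − r cos θ)² + (r sin θ − e)² = L²
subtracting the θ₁ and θ₂ equations cancels the r² and L² terms:
r = (x₁² − x₂²) / (2[(x₁cos θ₁ + e sin θ₁) − (x₂cos θ₂ + e sin θ₂)]) = 41.0000 → r = 41
L² = (x₁ − r cos θ₁)² + (r sin θ₁ − e)² = 6723.9932 → L = 82.0000 → L = 82
check at θ₃=241°: x = 44.4448 (printed 44.4448) ✓

r = 41, L = 82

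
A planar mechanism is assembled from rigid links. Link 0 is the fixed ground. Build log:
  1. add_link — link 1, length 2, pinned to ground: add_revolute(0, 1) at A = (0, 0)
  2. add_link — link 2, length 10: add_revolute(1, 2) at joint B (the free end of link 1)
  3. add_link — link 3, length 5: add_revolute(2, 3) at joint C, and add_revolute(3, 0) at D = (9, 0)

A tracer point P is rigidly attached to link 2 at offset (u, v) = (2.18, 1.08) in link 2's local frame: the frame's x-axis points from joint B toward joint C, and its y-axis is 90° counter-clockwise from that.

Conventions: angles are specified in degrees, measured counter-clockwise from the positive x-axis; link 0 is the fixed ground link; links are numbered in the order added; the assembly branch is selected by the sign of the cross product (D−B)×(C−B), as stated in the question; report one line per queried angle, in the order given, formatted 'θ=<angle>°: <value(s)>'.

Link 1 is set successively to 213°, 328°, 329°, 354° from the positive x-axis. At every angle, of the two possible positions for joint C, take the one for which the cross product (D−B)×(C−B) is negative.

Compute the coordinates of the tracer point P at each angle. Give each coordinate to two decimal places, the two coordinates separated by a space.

A=(0,0), D=(9.00,0)
θ=213°: B = A + 2.00·(cos213°, sin213°) = (-1.6773, -1.0893)
θ=213°: |BD| = 10.7328
θ=213°: circle(B,10.00) ∩ circle(D,5.00): a=8.8604, h=4.6362
θ=213°:   candidates: C₊=(6.6667,4.4222) cross=49.759; C₋=(7.6078,-4.8023) cross=-49.759
θ=213°:   branch - wants cross < 0 → take C=(7.6078,-4.8023) (cross=-49.759)
θ=213°: ex = (C−B)/|BC| = (0.9285,-0.3713); ey = (0.3713,0.9285)
θ=213°: P = B + 2.18·ex + 1.08·ey = (0.7478,-0.8959)
θ=328°: B = A + 2.00·(cos328°, sin328°) = (1.6961, -1.0598)
θ=328°: |BD| = 7.3804
θ=328°: circle(B,10.00) ∩ circle(D,5.00): a=8.7712, h=4.8027
θ=328°:   candidates: C₊=(9.6867,4.9526) cross=35.446; C₋=(11.0661,-4.5532) cross=-35.446
θ=328°:   branch - wants cross < 0 → take C=(11.0661,-4.5532) (cross=-35.446)
θ=328°: ex = (C−B)/|BC| = (0.9370,-0.3493); ey = (0.3493,0.9370)
θ=328°: P = B + 2.18·ex + 1.08·ey = (4.1160,-0.8094)
θ=329°: B = A + 2.00·(cos329°, sin329°) = (1.7143, -1.0301)
θ=329°: |BD| = 7.3581
θ=329°: circle(B,10.00) ∩ circle(D,5.00): a=8.7755, h=4.7949
θ=329°:   candidates: C₊=(9.7321,4.9461) cross=35.282; C₋=(11.0746,-4.5493) cross=-35.282
θ=329°:   branch - wants cross < 0 → take C=(11.0746,-4.5493) (cross=-35.282)
θ=329°: ex = (C−B)/|BC| = (0.9360,-0.3519); ey = (0.3519,0.9360)
θ=329°: P = B + 2.18·ex + 1.08·ey = (4.1350,-0.7863)
θ=354°: B = A + 2.00·(cos354°, sin354°) = (1.9890, -0.2091)
θ=354°: |BD| = 7.0141
θ=354°: circle(B,10.00) ∩ circle(D,5.00): a=8.8534, h=4.6494
θ=354°:   candidates: C₊=(10.7000,4.7021) cross=32.611; C₋=(10.9771,-4.5925) cross=-32.611
θ=354°:   branch - wants cross < 0 → take C=(10.9771,-4.5925) (cross=-32.611)
θ=354°: ex = (C−B)/|BC| = (0.8988,-0.4383); ey = (0.4383,0.8988)
θ=354°: P = B + 2.18·ex + 1.08·ey = (4.4219,-0.1939)

θ=213°: 0.75 -0.90
θ=328°: 4.12 -0.81
θ=329°: 4.13 -0.79
θ=354°: 4.42 -0.19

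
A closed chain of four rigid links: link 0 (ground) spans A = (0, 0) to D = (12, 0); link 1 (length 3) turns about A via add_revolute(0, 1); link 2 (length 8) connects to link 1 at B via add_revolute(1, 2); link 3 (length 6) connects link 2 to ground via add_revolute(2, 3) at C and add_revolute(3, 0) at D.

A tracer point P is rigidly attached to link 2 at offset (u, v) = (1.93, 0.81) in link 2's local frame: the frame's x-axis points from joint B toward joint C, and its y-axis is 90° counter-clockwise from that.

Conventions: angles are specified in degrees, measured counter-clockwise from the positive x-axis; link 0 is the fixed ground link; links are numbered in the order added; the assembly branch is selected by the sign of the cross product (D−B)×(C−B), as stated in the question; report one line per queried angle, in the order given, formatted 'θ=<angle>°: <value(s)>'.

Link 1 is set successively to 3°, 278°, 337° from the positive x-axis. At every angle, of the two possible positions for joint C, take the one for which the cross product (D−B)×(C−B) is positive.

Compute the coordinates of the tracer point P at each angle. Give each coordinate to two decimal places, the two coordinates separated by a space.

A=(0,0), D=(12.00,0)
θ=3°: B = A + 3.00·(cos3°, sin3°) = (2.9959, 0.1570)
θ=3°: |BD| = 9.0055
θ=3°: circle(B,8.00) ∩ circle(D,6.00): a=6.0573, h=5.2258
θ=3°:   candidates: C₊=(9.1434,5.2764) cross=47.060; C₋=(8.9612,-5.1736) cross=-47.060
θ=3°:   branch + wants cross > 0 → take C=(9.1434,5.2764) (cross=47.060)
θ=3°: ex = (C−B)/|BC| = (0.7684,0.6399); ey = (-0.6399,0.7684)
θ=3°: P = B + 1.93·ex + 0.81·ey = (3.9606,2.0145)
θ=278°: B = A + 3.00·(cos278°, sin278°) = (0.4175, -2.9708)
θ=278°: |BD| = 11.9574
θ=278°: circle(B,8.00) ∩ circle(D,6.00): a=7.1495, h=3.5895
θ=278°:   candidates: C₊=(6.4511,2.2824) cross=42.921; C₋=(8.2347,-4.6714) cross=-42.921
θ=278°:   branch + wants cross > 0 → take C=(6.4511,2.2824) (cross=42.921)
θ=278°: ex = (C−B)/|BC| = (0.7542,0.6567); ey = (-0.6567,0.7542)
θ=278°: P = B + 1.93·ex + 0.81·ey = (1.3412,-1.0926)
θ=337°: B = A + 3.00·(cos337°, sin337°) = (2.7615, -1.1722)
θ=337°: |BD| = 9.3126
θ=337°: circle(B,8.00) ∩ circle(D,6.00): a=6.1596, h=5.1048
θ=337°:   candidates: C₊=(8.2296,4.6673) cross=47.539; C₋=(9.5147,-5.4611) cross=-47.539
θ=337°:   branch + wants cross > 0 → take C=(8.2296,4.6673) (cross=47.539)
θ=337°: ex = (C−B)/|BC| = (0.6835,0.7299); ey = (-0.7299,0.6835)
θ=337°: P = B + 1.93·ex + 0.81·ey = (3.4894,0.7902)

θ=3°: 3.96 2.01
θ=278°: 1.34 -1.09
θ=337°: 3.49 0.79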